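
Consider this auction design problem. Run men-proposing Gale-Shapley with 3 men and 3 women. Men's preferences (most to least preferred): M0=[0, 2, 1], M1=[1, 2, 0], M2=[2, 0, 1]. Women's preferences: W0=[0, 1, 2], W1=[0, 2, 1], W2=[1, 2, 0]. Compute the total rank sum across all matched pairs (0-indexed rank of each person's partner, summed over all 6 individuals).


Step 1: Run Gale-Shapley (men propose, women hold best offer):
  M0 proposes to W0; she accepts
  M1 proposes to W1; she accepts
  M2 proposes to W2; she accepts
Step 2: Final matching: W0-M0, W1-M1, W2-M2
Step 3: 0-indexed ranks (man's rank of his match, then woman's): 0 + 0 + 0 + 2 + 0 + 1
Step 4: Total rank sum = 3

3


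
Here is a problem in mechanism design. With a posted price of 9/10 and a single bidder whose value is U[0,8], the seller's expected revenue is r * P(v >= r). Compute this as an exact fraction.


Step 1: Posted price r = 9/10, value support [0,8]
Step 2: P(v >= r) = (8 - 9/10)/8 = 71/80
Step 3: Expected revenue = r * P(v >= r) = 9/10 * 71/80
Step 4: Revenue = 639/800

639/800


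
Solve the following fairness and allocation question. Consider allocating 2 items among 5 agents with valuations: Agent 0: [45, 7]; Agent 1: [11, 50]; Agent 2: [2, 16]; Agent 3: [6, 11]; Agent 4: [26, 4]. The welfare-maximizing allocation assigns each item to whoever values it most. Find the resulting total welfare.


Step 1: For each item, find the maximum value among all agents.
Step 2: Item 0 -> Agent 0 (value 45)
Step 3: Item 1 -> Agent 1 (value 50)
Step 4: Total welfare = 45 + 50 = 95

95


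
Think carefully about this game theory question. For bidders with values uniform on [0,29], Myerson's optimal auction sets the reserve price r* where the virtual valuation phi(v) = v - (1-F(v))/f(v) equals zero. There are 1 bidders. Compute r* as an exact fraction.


Step 1: For U[0,29], F(v) = v/29 and f(v) = 1/29
Step 2: phi(v) = v - (1 - v/29)/(1/29) = v - (29 - v) = 2v - 29
Step 3: Set phi(r*) = 0: 2r* - 29 = 0
Step 4: r* = 29/2 (the number of bidders n = 1 does not enter)

29/2


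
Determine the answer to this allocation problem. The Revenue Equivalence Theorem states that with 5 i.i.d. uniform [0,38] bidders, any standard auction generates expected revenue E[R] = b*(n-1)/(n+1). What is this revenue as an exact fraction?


Step 1: By Revenue Equivalence, expected revenue = b*(n-1)/(n+1)
Step 2: Substituting n = 5, b = 38
Step 3: Revenue = 38*(5-1)/(5+1) = 38*4/6
Step 4: Revenue = 152/6 = 76/3

76/3


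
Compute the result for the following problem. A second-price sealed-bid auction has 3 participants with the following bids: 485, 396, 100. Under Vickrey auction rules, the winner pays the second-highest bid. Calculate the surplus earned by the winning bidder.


Step 1: Sort bids in descending order: 485, 396, 100
Step 2: The winning bid is the highest: 485
Step 3: The payment equals the second-highest bid: 396
Step 4: Surplus = winner's bid - payment = 485 - 396 = 89

89


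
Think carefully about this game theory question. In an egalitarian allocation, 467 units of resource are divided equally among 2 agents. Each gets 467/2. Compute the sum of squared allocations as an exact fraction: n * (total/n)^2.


Step 1: Each agent's share = 467/2
Step 2: Square of each share = (467/2)^2 = 218089/4
Step 3: Sum of squares = 2 * 218089/4 = 218089/2

218089/2


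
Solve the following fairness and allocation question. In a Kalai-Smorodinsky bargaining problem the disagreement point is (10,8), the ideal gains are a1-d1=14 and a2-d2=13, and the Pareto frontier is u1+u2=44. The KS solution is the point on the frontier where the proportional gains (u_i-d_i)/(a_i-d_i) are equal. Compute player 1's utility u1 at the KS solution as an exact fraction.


Step 1: At the KS point, (u1-d1)/r1 = (u2-d2)/r2 = t and u1+u2 = 44
Step 2: u1 = d1 + r1*t and u2 = d2 + r2*t, so (d1 + r1*t) + (d2 + r2*t) = 44
Step 3: t = (44 - 10 - 8)/(14 + 13) = 26/27
Step 4: u1 = d1 + r1*t = 10 + 14 * 26/27 = 634/27
Step 5: (Check: u2 = d2 + r2*t = 554/27; u1+u2 = 634/27 + 554/27 = 44, on the frontier.)

634/27


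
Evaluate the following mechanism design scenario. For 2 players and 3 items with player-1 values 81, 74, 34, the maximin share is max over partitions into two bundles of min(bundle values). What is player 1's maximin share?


Step 1: Item values = 81, 74, 34
Step 2: Enumerate all 2-bundle partitions and take the smaller bundle:
  Partition 1: {81} vs {74,34} -> bundles 81, 108; min = 81
  Partition 2: {74} vs {81,34} -> bundles 74, 115; min = 74
  Partition 3: {34} vs {81,74} -> bundles 34, 155; min = 34
Step 3: MMS = max(81, 74, 34) = 81

81


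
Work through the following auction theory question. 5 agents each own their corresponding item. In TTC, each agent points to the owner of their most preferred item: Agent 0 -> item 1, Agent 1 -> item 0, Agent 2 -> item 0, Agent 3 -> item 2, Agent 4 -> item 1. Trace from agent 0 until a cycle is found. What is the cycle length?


Step 1: Trace the pointer graph from agent 0: 0 -> 1 -> 0
Step 2: A cycle is detected when we revisit agent 0
Step 3: The cycle is: 0 -> 1 -> 0
Step 4: Cycle length = 2

2


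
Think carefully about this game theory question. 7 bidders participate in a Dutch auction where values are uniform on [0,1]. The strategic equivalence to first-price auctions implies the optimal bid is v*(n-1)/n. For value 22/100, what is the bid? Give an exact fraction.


Step 1: Dutch auctions are strategically equivalent to first-price auctions
Step 2: The equilibrium bid is b(v) = v*(n-1)/n
Step 3: b = 11/50 * 6/7
Step 4: b = 33/175

33/175


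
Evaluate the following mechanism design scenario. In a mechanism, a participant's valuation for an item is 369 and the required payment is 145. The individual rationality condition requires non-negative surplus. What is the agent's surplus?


Step 1: Surplus = value - payment = 369 - 145 = 224
Step 2: IR is satisfied (surplus >= 0)

224


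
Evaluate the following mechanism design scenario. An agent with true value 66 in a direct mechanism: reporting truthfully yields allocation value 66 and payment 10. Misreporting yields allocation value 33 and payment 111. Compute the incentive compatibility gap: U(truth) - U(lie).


Step 1: U(truth) = value - payment = 66 - 10 = 56
Step 2: U(lie) = allocation - payment = 33 - 111 = -78
Step 3: IC gap = 56 - (-78) = 134

134


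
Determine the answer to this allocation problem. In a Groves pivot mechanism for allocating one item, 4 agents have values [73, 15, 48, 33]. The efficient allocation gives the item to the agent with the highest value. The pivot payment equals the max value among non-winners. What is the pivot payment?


Step 1: The efficient winner is agent 0 with value 73
Step 2: Other agents' values: [15, 48, 33]
Step 3: Pivot payment = max(others) = 48
Step 4: The winner pays 48

48


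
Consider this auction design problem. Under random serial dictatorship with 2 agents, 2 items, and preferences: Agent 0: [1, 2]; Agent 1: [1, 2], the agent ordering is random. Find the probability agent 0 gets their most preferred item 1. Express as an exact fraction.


Step 1: Agent 0 wants item 1
Step 2: There are 2 possible orderings of agents
Step 3: In 1 orderings, agent 0 gets item 1
Step 4: Probability = 1/2

1/2


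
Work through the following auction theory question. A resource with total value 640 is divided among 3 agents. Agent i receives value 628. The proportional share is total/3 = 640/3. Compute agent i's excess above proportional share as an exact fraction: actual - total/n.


Step 1: Proportional share = 640/3
Step 2: Agent's actual allocation = 628
Step 3: Excess = 628 - 640/3 = 1244/3

1244/3


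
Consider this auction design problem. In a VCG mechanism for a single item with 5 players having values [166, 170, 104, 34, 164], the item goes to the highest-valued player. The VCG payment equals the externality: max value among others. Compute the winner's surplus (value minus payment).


Step 1: The winner is the agent with the highest value: agent 1 with value 170
Step 2: Values of other agents: [166, 104, 34, 164]
Step 3: VCG payment = max of others' values = 166
Step 4: Surplus = 170 - 166 = 4

4


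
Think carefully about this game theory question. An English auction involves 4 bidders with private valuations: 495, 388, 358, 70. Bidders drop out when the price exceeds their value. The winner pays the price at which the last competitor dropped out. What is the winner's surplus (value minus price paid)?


Step 1: Identify the highest value: 495
Step 2: Identify the second-highest value: 388
Step 3: The final price = second-highest value = 388
Step 4: Surplus = 495 - 388 = 107

107


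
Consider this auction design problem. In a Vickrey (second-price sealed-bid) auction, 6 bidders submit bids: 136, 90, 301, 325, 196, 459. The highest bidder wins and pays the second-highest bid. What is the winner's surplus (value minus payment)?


Step 1: Sort bids in descending order: 459, 325, 301, 196, 136, 90
Step 2: The winning bid is the highest: 459
Step 3: The payment equals the second-highest bid: 325
Step 4: Surplus = winner's bid - payment = 459 - 325 = 134

134


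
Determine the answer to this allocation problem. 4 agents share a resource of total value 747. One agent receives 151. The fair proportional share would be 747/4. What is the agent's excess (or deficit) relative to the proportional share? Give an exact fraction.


Step 1: Proportional share = 747/4
Step 2: Agent's actual allocation = 151
Step 3: Excess = 151 - 747/4 = -143/4

-143/4


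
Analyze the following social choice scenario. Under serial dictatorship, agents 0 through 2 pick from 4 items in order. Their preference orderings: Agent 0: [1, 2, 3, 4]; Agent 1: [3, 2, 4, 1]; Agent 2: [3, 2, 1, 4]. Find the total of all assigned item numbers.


Step 1: Agent 0 picks item 1
Step 2: Agent 1 picks item 3
Step 3: Agent 2 picks item 2
Step 4: Sum = 1 + 3 + 2 = 6

6


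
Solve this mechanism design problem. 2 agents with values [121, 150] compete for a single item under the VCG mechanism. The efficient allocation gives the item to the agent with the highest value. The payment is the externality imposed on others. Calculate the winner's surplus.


Step 1: The winner is the agent with the highest value: agent 1 with value 150
Step 2: Values of other agents: [121]
Step 3: VCG payment = max of others' values = 121
Step 4: Surplus = 150 - 121 = 29

29


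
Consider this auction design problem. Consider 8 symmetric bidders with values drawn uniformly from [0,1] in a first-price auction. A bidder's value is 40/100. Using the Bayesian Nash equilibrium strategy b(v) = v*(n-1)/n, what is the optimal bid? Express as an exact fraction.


Step 1: The symmetric BNE bidding function is b(v) = v * (n-1) / n
Step 2: Substitute v = 2/5 and n = 8
Step 3: b = 2/5 * 7/8
Step 4: b = 7/20

7/20


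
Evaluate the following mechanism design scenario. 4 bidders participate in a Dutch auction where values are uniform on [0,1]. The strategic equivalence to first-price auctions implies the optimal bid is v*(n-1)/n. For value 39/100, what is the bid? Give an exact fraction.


Step 1: Dutch auctions are strategically equivalent to first-price auctions
Step 2: The equilibrium bid is b(v) = v*(n-1)/n
Step 3: b = 39/100 * 3/4
Step 4: b = 117/400

117/400


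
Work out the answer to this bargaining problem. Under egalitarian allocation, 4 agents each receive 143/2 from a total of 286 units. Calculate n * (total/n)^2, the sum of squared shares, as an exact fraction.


Step 1: Each agent's share = 286/4 = 143/2
Step 2: Square of each share = (143/2)^2 = 20449/4
Step 3: Sum of squares = 4 * 20449/4 = 20449

20449


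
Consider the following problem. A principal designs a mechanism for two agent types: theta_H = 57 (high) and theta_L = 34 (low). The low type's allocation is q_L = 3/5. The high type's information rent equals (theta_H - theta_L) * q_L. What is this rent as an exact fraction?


Step 1: theta_H - theta_L = 57 - 34 = 23
Step 2: Information rent = (theta_H - theta_L) * q_L
Step 3: = 23 * 3/5
Step 4: = 69/5

69/5


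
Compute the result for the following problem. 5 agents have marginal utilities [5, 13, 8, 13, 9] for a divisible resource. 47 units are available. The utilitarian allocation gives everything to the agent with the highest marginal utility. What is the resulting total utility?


Step 1: The marginal utilities are [5, 13, 8, 13, 9]
Step 2: The highest marginal utility is 13
Step 3: All 47 units go to that agent
Step 4: Total utility = 13 * 47 = 611

611


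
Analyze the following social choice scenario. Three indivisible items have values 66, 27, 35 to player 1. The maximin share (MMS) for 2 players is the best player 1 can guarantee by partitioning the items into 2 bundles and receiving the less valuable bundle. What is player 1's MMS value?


Step 1: Item values = 66, 27, 35
Step 2: Enumerate all 2-bundle partitions and take the smaller bundle:
  Partition 1: {66} vs {27,35} -> bundles 66, 62; min = 62
  Partition 2: {27} vs {66,35} -> bundles 27, 101; min = 27
  Partition 3: {35} vs {66,27} -> bundles 35, 93; min = 35
Step 3: MMS = max(62, 27, 35) = 62

62


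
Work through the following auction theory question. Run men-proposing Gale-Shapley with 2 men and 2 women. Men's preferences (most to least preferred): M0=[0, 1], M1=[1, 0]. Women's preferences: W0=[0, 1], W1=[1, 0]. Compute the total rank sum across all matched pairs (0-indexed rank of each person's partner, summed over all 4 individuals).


Step 1: Run Gale-Shapley (men propose, women hold best offer):
  M0 proposes to W0; she accepts
  M1 proposes to W1; she accepts
Step 2: Final matching: W0-M0, W1-M1
Step 3: 0-indexed ranks (man's rank of his match, then woman's): 0 + 0 + 0 + 0
Step 4: Total rank sum = 0

0


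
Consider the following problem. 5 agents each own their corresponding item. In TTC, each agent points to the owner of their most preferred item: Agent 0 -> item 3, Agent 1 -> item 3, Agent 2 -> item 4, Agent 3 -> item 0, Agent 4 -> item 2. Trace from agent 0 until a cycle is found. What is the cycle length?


Step 1: Trace the pointer graph from agent 0: 0 -> 3 -> 0
Step 2: A cycle is detected when we revisit agent 0
Step 3: The cycle is: 0 -> 3 -> 0
Step 4: Cycle length = 2

2


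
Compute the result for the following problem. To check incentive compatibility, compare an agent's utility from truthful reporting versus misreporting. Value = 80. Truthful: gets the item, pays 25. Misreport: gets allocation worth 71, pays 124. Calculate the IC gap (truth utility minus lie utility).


Step 1: U(truth) = value - payment = 80 - 25 = 55
Step 2: U(lie) = allocation - payment = 71 - 124 = -53
Step 3: IC gap = 55 - (-53) = 108

108


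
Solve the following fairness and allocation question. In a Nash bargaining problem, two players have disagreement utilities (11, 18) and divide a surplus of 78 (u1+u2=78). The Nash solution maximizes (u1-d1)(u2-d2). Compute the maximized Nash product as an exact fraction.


Step 1: The Nash solution splits surplus symmetrically above the disagreement point
Step 2: u1 = (total + d1 - d2)/2 = (78 + 11 - 18)/2 = 71/2
Step 3: u2 = (total - d1 + d2)/2 = (78 - 11 + 18)/2 = 85/2
Step 4: Nash product = (71/2 - 11) * (85/2 - 18)
Step 5: = 49/2 * 49/2 = 2401/4

2401/4


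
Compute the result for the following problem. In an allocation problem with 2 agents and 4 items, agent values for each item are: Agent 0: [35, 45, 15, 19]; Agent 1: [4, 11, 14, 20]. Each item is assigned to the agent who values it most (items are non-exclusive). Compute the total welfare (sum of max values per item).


Step 1: For each item, find the maximum value among all agents.
Step 2: Item 0 -> Agent 0 (value 35)
Step 3: Item 1 -> Agent 0 (value 45)
Step 4: Item 2 -> Agent 0 (value 15)
Step 5: Item 3 -> Agent 1 (value 20)
Step 6: Total welfare = 35 + 45 + 15 + 20 = 115

115


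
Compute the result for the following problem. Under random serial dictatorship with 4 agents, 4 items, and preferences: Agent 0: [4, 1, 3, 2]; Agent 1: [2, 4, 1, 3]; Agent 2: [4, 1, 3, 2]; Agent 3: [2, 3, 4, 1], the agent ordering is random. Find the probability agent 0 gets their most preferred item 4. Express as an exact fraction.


Step 1: Agent 0 wants item 4
Step 2: There are 24 possible orderings of agents
Step 3: In 11 orderings, agent 0 gets item 4
Step 4: Probability = 11/24

11/24


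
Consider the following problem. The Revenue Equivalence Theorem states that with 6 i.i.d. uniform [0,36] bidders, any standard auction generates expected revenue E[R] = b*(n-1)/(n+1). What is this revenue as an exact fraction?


Step 1: By Revenue Equivalence, expected revenue = b*(n-1)/(n+1)
Step 2: Substituting n = 6, b = 36
Step 3: Revenue = 36*(6-1)/(6+1) = 36*5/7
Step 4: Revenue = 180/7

180/7


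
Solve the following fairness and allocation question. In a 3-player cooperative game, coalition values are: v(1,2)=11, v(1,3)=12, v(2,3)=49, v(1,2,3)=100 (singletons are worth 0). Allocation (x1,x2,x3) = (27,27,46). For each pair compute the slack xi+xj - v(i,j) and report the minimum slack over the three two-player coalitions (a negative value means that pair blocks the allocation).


Step 1: Slack for coalition (1,2): x1+x2 - v12 = 54 - 11 = 43
Step 2: Slack for coalition (1,3): x1+x3 - v13 = 73 - 12 = 61
Step 3: Slack for coalition (2,3): x2+x3 - v23 = 73 - 49 = 24
Step 4: Minimum slack = min(43, 61, 24) = 24, attained by (2,3); no pair can gain by deviating, so the allocation is in the core

24


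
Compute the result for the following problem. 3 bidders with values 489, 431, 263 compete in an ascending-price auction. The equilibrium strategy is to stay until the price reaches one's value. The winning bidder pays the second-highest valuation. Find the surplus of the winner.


Step 1: Identify the highest value: 489
Step 2: Identify the second-highest value: 431
Step 3: The final price = second-highest value = 431
Step 4: Surplus = 489 - 431 = 58

58


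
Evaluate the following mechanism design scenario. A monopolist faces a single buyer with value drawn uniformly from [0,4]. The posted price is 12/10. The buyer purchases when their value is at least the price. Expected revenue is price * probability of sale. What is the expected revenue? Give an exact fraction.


Step 1: Posted price r = 6/5, value support [0,4]
Step 2: P(v >= r) = (4 - 6/5)/4 = 7/10
Step 3: Expected revenue = r * P(v >= r) = 6/5 * 7/10
Step 4: Revenue = 21/25

21/25


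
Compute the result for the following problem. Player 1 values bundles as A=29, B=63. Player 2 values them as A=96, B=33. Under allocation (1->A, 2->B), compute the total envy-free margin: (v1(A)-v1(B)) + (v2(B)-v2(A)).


Step 1: Player 1's margin = v1(A) - v1(B) = 29 - 63 = -34
Step 2: Player 2's margin = v2(B) - v2(A) = 33 - 96 = -63
Step 3: Total margin = -34 + -63 = -97

-97


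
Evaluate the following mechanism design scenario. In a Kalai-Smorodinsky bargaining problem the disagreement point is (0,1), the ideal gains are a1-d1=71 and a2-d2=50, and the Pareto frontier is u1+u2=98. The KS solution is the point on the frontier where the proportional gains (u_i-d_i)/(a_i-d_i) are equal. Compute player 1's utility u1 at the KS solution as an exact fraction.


Step 1: At the KS point, (u1-d1)/r1 = (u2-d2)/r2 = t and u1+u2 = 98
Step 2: u1 = d1 + r1*t and u2 = d2 + r2*t, so (d1 + r1*t) + (d2 + r2*t) = 98
Step 3: t = (98 - 0 - 1)/(71 + 50) = 97/121
Step 4: u1 = d1 + r1*t = 0 + 71 * 97/121 = 6887/121
Step 5: (Check: u2 = d2 + r2*t = 4971/121; u1+u2 = 6887/121 + 4971/121 = 98, on the frontier.)

6887/121


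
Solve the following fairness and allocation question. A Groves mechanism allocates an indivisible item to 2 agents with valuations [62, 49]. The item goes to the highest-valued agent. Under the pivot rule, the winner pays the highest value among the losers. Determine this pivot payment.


Step 1: The efficient winner is agent 0 with value 62
Step 2: Other agents' values: [49]
Step 3: Pivot payment = max(others) = 49
Step 4: The winner pays 49

49


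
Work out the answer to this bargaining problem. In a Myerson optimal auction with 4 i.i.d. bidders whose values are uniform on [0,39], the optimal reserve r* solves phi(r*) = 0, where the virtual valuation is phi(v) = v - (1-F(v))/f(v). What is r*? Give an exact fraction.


Step 1: For U[0,39], F(v) = v/39 and f(v) = 1/39
Step 2: phi(v) = v - (1 - v/39)/(1/39) = v - (39 - v) = 2v - 39
Step 3: Set phi(r*) = 0: 2r* - 39 = 0
Step 4: r* = 39/2 (the number of bidders n = 4 does not enter)

39/2


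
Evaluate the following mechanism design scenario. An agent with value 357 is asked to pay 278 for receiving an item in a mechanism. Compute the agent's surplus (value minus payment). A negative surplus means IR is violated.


Step 1: Surplus = value - payment = 357 - 278 = 79
Step 2: IR is satisfied (surplus >= 0)

79


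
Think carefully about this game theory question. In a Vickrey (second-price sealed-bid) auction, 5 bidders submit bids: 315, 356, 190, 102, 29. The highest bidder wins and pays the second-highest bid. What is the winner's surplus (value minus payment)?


Step 1: Sort bids in descending order: 356, 315, 190, 102, 29
Step 2: The winning bid is the highest: 356
Step 3: The payment equals the second-highest bid: 315
Step 4: Surplus = winner's bid - payment = 356 - 315 = 41

41


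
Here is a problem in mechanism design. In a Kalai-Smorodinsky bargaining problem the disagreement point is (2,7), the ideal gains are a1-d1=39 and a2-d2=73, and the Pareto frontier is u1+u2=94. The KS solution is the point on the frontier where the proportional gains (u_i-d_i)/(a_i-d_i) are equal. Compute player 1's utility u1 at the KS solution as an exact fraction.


Step 1: At the KS point, (u1-d1)/r1 = (u2-d2)/r2 = t and u1+u2 = 94
Step 2: u1 = d1 + r1*t and u2 = d2 + r2*t, so (d1 + r1*t) + (d2 + r2*t) = 94
Step 3: t = (94 - 2 - 7)/(39 + 73) = 85/112
Step 4: u1 = d1 + r1*t = 2 + 39 * 85/112 = 3539/112
Step 5: (Check: u2 = d2 + r2*t = 6989/112; u1+u2 = 3539/112 + 6989/112 = 94, on the frontier.)

3539/112


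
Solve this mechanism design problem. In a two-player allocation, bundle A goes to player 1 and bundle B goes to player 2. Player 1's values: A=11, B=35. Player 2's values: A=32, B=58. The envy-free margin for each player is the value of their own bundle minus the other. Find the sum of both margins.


Step 1: Player 1's margin = v1(A) - v1(B) = 11 - 35 = -24
Step 2: Player 2's margin = v2(B) - v2(A) = 58 - 32 = 26
Step 3: Total margin = -24 + 26 = 2

2


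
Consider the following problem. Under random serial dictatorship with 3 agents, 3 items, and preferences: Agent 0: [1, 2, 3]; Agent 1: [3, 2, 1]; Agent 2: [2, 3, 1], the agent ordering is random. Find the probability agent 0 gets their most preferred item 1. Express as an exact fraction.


Step 1: Agent 0 wants item 1
Step 2: There are 6 possible orderings of agents
Step 3: In 6 orderings, agent 0 gets item 1
Step 4: Probability = 6/6 = 1

1


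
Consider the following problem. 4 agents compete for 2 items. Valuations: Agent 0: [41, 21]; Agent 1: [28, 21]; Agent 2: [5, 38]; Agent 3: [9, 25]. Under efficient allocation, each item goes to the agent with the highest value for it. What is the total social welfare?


Step 1: For each item, find the maximum value among all agents.
Step 2: Item 0 -> Agent 0 (value 41)
Step 3: Item 1 -> Agent 2 (value 38)
Step 4: Total welfare = 41 + 38 = 79

79


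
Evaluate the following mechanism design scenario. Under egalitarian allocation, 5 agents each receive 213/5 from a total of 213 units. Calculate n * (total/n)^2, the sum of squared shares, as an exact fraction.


Step 1: Each agent's share = 213/5
Step 2: Square of each share = (213/5)^2 = 45369/25
Step 3: Sum of squares = 5 * 45369/25 = 45369/5

45369/5


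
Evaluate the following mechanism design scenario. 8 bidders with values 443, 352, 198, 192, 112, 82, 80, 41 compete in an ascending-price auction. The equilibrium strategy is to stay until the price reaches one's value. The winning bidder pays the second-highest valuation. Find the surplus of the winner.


Step 1: Identify the highest value: 443
Step 2: Identify the second-highest value: 352
Step 3: The final price = second-highest value = 352
Step 4: Surplus = 443 - 352 = 91

91


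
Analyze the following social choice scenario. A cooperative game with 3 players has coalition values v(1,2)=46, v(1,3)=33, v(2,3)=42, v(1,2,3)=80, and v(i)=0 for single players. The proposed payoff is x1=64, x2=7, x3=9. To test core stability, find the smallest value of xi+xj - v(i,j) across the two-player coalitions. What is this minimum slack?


Step 1: Slack for coalition (1,2): x1+x2 - v12 = 71 - 46 = 25
Step 2: Slack for coalition (1,3): x1+x3 - v13 = 73 - 33 = 40
Step 3: Slack for coalition (2,3): x2+x3 - v23 = 16 - 42 = -26
Step 4: Minimum slack = min(25, 40, -26) = -26, attained by (2,3); coalition (2,3) can block (slack < 0), so the allocation is not in the core

-26


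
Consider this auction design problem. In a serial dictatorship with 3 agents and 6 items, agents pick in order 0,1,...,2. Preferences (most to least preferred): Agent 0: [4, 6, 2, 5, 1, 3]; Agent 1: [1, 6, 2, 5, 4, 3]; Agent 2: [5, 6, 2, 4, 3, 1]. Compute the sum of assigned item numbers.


Step 1: Agent 0 picks item 4
Step 2: Agent 1 picks item 1
Step 3: Agent 2 picks item 5
Step 4: Sum = 4 + 1 + 5 = 10

10


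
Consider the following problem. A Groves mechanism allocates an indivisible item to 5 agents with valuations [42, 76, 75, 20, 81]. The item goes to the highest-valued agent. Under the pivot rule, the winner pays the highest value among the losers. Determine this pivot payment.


Step 1: The efficient winner is agent 4 with value 81
Step 2: Other agents' values: [42, 76, 75, 20]
Step 3: Pivot payment = max(others) = 76
Step 4: The winner pays 76

76


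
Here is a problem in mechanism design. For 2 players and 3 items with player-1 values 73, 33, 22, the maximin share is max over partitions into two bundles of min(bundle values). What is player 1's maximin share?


Step 1: Item values = 73, 33, 22
Step 2: Enumerate all 2-bundle partitions and take the smaller bundle:
  Partition 1: {73} vs {33,22} -> bundles 73, 55; min = 55
  Partition 2: {33} vs {73,22} -> bundles 33, 95; min = 33
  Partition 3: {22} vs {73,33} -> bundles 22, 106; min = 22
Step 3: MMS = max(55, 33, 22) = 55

55


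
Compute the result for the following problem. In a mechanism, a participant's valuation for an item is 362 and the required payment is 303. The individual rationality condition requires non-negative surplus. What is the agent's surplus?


Step 1: Surplus = value - payment = 362 - 303 = 59
Step 2: IR is satisfied (surplus >= 0)

59


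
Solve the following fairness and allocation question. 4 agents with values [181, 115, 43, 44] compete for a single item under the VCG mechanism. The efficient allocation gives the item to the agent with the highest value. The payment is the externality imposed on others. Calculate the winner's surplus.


Step 1: The winner is the agent with the highest value: agent 0 with value 181
Step 2: Values of other agents: [115, 43, 44]
Step 3: VCG payment = max of others' values = 115
Step 4: Surplus = 181 - 115 = 66

66


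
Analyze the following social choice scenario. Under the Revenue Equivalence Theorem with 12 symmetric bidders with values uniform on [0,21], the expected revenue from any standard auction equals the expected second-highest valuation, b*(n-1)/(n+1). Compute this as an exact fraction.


Step 1: By Revenue Equivalence, expected revenue = b*(n-1)/(n+1)
Step 2: Substituting n = 12, b = 21
Step 3: Revenue = 21*(12-1)/(12+1) = 21*11/13
Step 4: Revenue = 231/13

231/13


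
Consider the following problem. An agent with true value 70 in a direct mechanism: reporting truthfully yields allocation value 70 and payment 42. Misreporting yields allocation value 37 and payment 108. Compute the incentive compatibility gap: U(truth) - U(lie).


Step 1: U(truth) = value - payment = 70 - 42 = 28
Step 2: U(lie) = allocation - payment = 37 - 108 = -71
Step 3: IC gap = 28 - (-71) = 99

99


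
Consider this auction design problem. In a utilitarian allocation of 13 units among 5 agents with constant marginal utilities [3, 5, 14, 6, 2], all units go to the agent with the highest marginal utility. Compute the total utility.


Step 1: The marginal utilities are [3, 5, 14, 6, 2]
Step 2: The highest marginal utility is 14
Step 3: All 13 units go to that agent
Step 4: Total utility = 14 * 13 = 182

182


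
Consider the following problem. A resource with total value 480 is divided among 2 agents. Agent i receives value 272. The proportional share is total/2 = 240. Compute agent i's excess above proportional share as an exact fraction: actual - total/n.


Step 1: Proportional share = 480/2 = 240
Step 2: Agent's actual allocation = 272
Step 3: Excess = 272 - 240 = 32

32


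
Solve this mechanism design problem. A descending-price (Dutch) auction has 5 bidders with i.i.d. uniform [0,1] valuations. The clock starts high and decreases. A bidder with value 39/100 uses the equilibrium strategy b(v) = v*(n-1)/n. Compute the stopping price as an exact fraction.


Step 1: Dutch auctions are strategically equivalent to first-price auctions
Step 2: The equilibrium bid is b(v) = v*(n-1)/n
Step 3: b = 39/100 * 4/5
Step 4: b = 39/125

39/125


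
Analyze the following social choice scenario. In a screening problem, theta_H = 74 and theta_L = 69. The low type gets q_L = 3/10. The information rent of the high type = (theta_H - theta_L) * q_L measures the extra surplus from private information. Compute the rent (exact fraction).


Step 1: theta_H - theta_L = 74 - 69 = 5
Step 2: Information rent = (theta_H - theta_L) * q_L
Step 3: = 5 * 3/10
Step 4: = 3/2

3/2


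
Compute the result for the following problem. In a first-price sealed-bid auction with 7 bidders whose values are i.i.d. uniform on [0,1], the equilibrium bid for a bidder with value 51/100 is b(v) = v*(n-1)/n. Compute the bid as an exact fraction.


Step 1: The symmetric BNE bidding function is b(v) = v * (n-1) / n
Step 2: Substitute v = 51/100 and n = 7
Step 3: b = 51/100 * 6/7
Step 4: b = 153/350

153/350


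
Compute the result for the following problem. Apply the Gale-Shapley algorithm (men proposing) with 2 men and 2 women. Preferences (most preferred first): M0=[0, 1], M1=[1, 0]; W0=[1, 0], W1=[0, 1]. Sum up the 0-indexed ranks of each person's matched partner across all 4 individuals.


Step 1: Run Gale-Shapley (men propose, women hold best offer):
  M0 proposes to W0; she accepts
  M1 proposes to W1; she accepts
Step 2: Final matching: W0-M0, W1-M1
Step 3: 0-indexed ranks (man's rank of his match, then woman's): 0 + 1 + 0 + 1
Step 4: Total rank sum = 2

2


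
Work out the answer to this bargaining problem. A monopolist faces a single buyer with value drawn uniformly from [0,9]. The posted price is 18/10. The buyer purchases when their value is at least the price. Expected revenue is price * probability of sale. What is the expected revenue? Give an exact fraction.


Step 1: Posted price r = 9/5, value support [0,9]
Step 2: P(v >= r) = (9 - 9/5)/9 = 4/5
Step 3: Expected revenue = r * P(v >= r) = 9/5 * 4/5
Step 4: Revenue = 36/25

36/25


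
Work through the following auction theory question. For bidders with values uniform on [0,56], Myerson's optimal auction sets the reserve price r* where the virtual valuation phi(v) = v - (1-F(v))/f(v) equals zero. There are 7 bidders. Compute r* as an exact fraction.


Step 1: For U[0,56], F(v) = v/56 and f(v) = 1/56
Step 2: phi(v) = v - (1 - v/56)/(1/56) = v - (56 - v) = 2v - 56
Step 3: Set phi(r*) = 0: 2r* - 56 = 0
Step 4: r* = 56/2 = 28 (the number of bidders n = 7 does not enter)

28


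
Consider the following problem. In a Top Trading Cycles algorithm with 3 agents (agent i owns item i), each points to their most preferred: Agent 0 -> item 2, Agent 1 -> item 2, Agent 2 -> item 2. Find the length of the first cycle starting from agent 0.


Step 1: Trace the pointer graph from agent 0: 0 -> 2 -> 2
Step 2: A cycle is detected when we revisit agent 2
Step 3: The cycle is: 2 -> 2
Step 4: Cycle length = 1

1


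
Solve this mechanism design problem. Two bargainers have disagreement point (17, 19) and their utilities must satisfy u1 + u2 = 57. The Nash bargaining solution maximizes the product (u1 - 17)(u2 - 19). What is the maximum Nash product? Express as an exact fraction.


Step 1: The Nash solution splits surplus symmetrically above the disagreement point
Step 2: u1 = (total + d1 - d2)/2 = (57 + 17 - 19)/2 = 55/2
Step 3: u2 = (total - d1 + d2)/2 = (57 - 17 + 19)/2 = 59/2
Step 4: Nash product = (55/2 - 17) * (59/2 - 19)
Step 5: = 21/2 * 21/2 = 441/4

441/4


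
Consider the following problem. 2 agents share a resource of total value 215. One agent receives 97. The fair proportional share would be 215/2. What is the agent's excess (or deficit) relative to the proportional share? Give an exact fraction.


Step 1: Proportional share = 215/2
Step 2: Agent's actual allocation = 97
Step 3: Excess = 97 - 215/2 = -21/2

-21/2


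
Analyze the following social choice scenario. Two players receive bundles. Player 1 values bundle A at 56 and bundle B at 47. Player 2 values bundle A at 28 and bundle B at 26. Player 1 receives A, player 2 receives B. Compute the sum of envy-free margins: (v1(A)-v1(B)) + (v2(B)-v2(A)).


Step 1: Player 1's margin = v1(A) - v1(B) = 56 - 47 = 9
Step 2: Player 2's margin = v2(B) - v2(A) = 26 - 28 = -2
Step 3: Total margin = 9 + -2 = 7

7


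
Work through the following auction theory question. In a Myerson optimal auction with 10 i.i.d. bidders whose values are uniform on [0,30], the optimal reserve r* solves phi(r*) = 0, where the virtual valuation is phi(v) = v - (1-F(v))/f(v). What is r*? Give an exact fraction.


Step 1: For U[0,30], F(v) = v/30 and f(v) = 1/30
Step 2: phi(v) = v - (1 - v/30)/(1/30) = v - (30 - v) = 2v - 30
Step 3: Set phi(r*) = 0: 2r* - 30 = 0
Step 4: r* = 30/2 = 15 (the number of bidders n = 10 does not enter)

15


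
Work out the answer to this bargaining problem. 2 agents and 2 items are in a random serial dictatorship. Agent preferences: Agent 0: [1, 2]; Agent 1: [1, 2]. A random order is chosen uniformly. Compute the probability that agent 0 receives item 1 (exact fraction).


Step 1: Agent 0 wants item 1
Step 2: There are 2 possible orderings of agents
Step 3: In 1 orderings, agent 0 gets item 1
Step 4: Probability = 1/2

1/2


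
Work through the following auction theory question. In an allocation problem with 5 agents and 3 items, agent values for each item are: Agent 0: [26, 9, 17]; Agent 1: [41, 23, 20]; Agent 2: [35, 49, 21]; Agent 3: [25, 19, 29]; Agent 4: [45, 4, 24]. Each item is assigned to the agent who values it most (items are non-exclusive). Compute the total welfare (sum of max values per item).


Step 1: For each item, find the maximum value among all agents.
Step 2: Item 0 -> Agent 4 (value 45)
Step 3: Item 1 -> Agent 2 (value 49)
Step 4: Item 2 -> Agent 3 (value 29)
Step 5: Total welfare = 45 + 49 + 29 = 123

123


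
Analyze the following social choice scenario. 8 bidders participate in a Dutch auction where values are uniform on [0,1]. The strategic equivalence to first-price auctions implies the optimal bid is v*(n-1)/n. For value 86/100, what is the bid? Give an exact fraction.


Step 1: Dutch auctions are strategically equivalent to first-price auctions
Step 2: The equilibrium bid is b(v) = v*(n-1)/n
Step 3: b = 43/50 * 7/8
Step 4: b = 301/400

301/400


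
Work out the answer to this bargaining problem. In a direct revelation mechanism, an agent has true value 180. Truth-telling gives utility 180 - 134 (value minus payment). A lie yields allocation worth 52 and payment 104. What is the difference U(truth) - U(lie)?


Step 1: U(truth) = value - payment = 180 - 134 = 46
Step 2: U(lie) = allocation - payment = 52 - 104 = -52
Step 3: IC gap = 46 - (-52) = 98

98


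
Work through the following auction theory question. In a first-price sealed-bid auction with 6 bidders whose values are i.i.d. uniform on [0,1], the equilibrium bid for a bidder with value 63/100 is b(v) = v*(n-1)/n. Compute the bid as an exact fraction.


Step 1: The symmetric BNE bidding function is b(v) = v * (n-1) / n
Step 2: Substitute v = 63/100 and n = 6
Step 3: b = 63/100 * 5/6
Step 4: b = 21/40

21/40


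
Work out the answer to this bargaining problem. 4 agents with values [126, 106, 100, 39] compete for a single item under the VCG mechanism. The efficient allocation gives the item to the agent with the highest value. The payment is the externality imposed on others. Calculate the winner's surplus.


Step 1: The winner is the agent with the highest value: agent 0 with value 126
Step 2: Values of other agents: [106, 100, 39]
Step 3: VCG payment = max of others' values = 106
Step 4: Surplus = 126 - 106 = 20

20


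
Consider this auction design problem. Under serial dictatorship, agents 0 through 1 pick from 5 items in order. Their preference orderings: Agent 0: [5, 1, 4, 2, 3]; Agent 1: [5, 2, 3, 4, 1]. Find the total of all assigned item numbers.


Step 1: Agent 0 picks item 5
Step 2: Agent 1 picks item 2
Step 3: Sum = 5 + 2 = 7

7


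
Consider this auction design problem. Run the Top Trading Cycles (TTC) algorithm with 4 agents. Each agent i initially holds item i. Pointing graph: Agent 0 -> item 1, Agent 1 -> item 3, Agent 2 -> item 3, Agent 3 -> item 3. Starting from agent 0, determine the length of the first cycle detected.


Step 1: Trace the pointer graph from agent 0: 0 -> 1 -> 3 -> 3
Step 2: A cycle is detected when we revisit agent 3
Step 3: The cycle is: 3 -> 3
Step 4: Cycle length = 1

1


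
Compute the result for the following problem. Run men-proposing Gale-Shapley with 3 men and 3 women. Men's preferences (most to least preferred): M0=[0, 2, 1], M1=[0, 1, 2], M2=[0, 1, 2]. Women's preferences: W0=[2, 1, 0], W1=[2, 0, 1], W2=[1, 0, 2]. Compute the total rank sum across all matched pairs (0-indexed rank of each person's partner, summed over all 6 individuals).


Step 1: Run Gale-Shapley (men propose, women hold best offer):
  M0 proposes to W0; she accepts
  M1 proposes to W0; she switches from M0
  M2 proposes to W0; she switches from M1
  M0 proposes to W2; she accepts
  M1 proposes to W1; she accepts
Step 2: Final matching: W0-M2, W1-M1, W2-M0
Step 3: 0-indexed ranks (man's rank of his match, then woman's): 0 + 0 + 1 + 2 + 1 + 1
Step 4: Total rank sum = 5

5


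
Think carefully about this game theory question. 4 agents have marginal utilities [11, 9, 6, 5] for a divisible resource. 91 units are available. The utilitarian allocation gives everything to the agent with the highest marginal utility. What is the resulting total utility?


Step 1: The marginal utilities are [11, 9, 6, 5]
Step 2: The highest marginal utility is 11
Step 3: All 91 units go to that agent
Step 4: Total utility = 11 * 91 = 1001

1001


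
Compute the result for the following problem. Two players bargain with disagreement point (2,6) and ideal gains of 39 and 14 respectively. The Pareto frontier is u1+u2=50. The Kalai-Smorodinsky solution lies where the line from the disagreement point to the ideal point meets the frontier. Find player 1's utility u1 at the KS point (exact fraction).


Step 1: At the KS point, (u1-d1)/r1 = (u2-d2)/r2 = t and u1+u2 = 50
Step 2: u1 = d1 + r1*t and u2 = d2 + r2*t, so (d1 + r1*t) + (d2 + r2*t) = 50
Step 3: t = (50 - 2 - 6)/(39 + 14) = 42/53
Step 4: u1 = d1 + r1*t = 2 + 39 * 42/53 = 1744/53
Step 5: (Check: u2 = d2 + r2*t = 906/53; u1+u2 = 1744/53 + 906/53 = 50, on the frontier.)

1744/53


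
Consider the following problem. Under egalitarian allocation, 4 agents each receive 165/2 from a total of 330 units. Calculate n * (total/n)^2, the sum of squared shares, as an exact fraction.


Step 1: Each agent's share = 330/4 = 165/2
Step 2: Square of each share = (165/2)^2 = 27225/4
Step 3: Sum of squares = 4 * 27225/4 = 27225

27225
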